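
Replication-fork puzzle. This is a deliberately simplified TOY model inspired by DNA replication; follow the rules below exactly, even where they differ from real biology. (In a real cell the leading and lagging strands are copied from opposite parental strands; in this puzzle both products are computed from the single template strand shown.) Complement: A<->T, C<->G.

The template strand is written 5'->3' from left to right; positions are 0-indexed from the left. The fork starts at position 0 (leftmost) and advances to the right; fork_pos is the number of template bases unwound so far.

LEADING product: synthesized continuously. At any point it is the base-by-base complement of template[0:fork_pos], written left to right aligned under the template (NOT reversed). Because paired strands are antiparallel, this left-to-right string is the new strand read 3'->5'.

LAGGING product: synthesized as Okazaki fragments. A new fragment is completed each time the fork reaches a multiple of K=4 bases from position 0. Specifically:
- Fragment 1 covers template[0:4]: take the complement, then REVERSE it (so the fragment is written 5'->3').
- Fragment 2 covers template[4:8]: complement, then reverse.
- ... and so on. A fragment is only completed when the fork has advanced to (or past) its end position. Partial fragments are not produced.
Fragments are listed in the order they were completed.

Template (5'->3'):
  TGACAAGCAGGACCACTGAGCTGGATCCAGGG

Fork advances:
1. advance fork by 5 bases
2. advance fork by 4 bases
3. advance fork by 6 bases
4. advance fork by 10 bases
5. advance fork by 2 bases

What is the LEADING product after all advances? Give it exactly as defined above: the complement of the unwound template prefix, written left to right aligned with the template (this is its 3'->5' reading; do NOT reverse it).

Step 1: advance 5 -> fork_pos = 0 + 5 = 5.
Step 2: advance 4 -> fork_pos = 5 + 4 = 9.
Step 3: advance 6 -> fork_pos = 9 + 6 = 15.
Step 4: advance 10 -> fork_pos = 15 + 10 = 25.
Step 5: advance 2 -> fork_pos = 25 + 2 = 27.
Unwound prefix: template[0:27] = TGACAAGCAGGACCACTGAGCTGGATC
Complement it base by base (A<->T, C<->G), keeping left-to-right order:
  [0:5] TGACA -> ACTGT
  [5:10] AGCAG -> TCGTC
  [10:15] GACCA -> CTGGT
  [15:20] CTGAG -> GACTC
  [20:25] CTGGA -> GACCT
  [25:27] TC -> AG
Concatenate: ACTGTTCGTCCTGGTGACTCGACCTAG (length 27; written aligned with the template, i.e. 3'->5').

Answer: ACTGTTCGTCCTGGTGACTCGACCTAG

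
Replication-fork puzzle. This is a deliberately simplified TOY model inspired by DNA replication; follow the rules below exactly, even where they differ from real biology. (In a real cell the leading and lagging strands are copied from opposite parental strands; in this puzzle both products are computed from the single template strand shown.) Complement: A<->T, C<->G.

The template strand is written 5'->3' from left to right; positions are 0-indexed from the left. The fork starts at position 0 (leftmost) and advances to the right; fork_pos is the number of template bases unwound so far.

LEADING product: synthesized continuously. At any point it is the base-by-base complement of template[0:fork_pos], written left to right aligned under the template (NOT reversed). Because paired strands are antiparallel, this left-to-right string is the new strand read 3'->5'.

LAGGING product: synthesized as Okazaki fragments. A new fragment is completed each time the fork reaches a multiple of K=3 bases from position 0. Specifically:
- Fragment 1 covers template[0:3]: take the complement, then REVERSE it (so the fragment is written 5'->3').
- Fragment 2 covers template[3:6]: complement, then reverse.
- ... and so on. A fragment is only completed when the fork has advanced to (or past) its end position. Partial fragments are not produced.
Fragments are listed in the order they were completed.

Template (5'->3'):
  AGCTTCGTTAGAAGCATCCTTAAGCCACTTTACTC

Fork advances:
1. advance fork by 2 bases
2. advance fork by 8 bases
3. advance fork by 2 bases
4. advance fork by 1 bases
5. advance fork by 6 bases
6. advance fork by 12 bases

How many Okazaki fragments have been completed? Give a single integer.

Step 1: advance 2 -> fork_pos = 0 + 2 = 2. Next multiple of 3 is 3 (not reached); still 0 fragment(s).
Step 2: advance 8 -> fork_pos = 2 + 8 = 10. Reached multiple(s) of 3: 3, 6, 9 -> fragments 1-3 completed (3 total).
Step 3: advance 2 -> fork_pos = 10 + 2 = 12. Reached multiple(s) of 3: 12 -> fragment 4 completed (4 total).
Step 4: advance 1 -> fork_pos = 12 + 1 = 13. Next multiple of 3 is 15 (not reached); still 4 fragment(s).
Step 5: advance 6 -> fork_pos = 13 + 6 = 19. Reached multiple(s) of 3: 15, 18 -> fragments 5-6 completed (6 total).
Step 6: advance 12 -> fork_pos = 19 + 12 = 31. Reached multiple(s) of 3: 21, 24, 27, 30 -> fragments 7-10 completed (10 total).
Check: final fork_pos = 31; the multiples of 3 that are <= 31 are 3..30 -> 31 // 3 = 10 completed fragment(s).

Answer: 10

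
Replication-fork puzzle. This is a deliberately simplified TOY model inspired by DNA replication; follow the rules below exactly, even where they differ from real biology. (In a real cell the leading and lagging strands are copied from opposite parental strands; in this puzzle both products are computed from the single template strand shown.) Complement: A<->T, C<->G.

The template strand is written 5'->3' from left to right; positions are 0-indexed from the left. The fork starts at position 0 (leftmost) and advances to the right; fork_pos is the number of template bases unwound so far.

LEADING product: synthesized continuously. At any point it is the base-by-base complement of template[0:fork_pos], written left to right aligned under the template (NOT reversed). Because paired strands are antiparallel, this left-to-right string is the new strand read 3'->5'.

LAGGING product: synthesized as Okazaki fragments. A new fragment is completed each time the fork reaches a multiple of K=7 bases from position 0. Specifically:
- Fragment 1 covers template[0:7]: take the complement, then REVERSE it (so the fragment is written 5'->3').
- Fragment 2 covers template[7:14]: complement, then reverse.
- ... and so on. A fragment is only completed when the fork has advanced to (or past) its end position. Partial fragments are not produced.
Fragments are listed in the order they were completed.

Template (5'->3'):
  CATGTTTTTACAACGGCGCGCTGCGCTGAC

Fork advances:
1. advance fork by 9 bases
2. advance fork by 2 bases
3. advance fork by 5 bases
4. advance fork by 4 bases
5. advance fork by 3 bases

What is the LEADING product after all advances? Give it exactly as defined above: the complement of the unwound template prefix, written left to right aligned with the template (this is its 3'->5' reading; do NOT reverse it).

Step 1: advance 9 -> fork_pos = 0 + 9 = 9.
Step 2: advance 2 -> fork_pos = 9 + 2 = 11.
Step 3: advance 5 -> fork_pos = 11 + 5 = 16.
Step 4: advance 4 -> fork_pos = 16 + 4 = 20.
Step 5: advance 3 -> fork_pos = 20 + 3 = 23.
Unwound prefix: template[0:23] = CATGTTTTTACAACGGCGCGCTG
Complement it base by base (A<->T, C<->G), keeping left-to-right order:
  [0:5] CATGT -> GTACA
  [5:10] TTTTA -> AAAAT
  [10:15] CAACG -> GTTGC
  [15:20] GCGCG -> CGCGC
  [20:23] CTG -> GAC
Concatenate: GTACAAAAATGTTGCCGCGCGAC (length 23; written aligned with the template, i.e. 3'->5').

Answer: GTACAAAAATGTTGCCGCGCGAC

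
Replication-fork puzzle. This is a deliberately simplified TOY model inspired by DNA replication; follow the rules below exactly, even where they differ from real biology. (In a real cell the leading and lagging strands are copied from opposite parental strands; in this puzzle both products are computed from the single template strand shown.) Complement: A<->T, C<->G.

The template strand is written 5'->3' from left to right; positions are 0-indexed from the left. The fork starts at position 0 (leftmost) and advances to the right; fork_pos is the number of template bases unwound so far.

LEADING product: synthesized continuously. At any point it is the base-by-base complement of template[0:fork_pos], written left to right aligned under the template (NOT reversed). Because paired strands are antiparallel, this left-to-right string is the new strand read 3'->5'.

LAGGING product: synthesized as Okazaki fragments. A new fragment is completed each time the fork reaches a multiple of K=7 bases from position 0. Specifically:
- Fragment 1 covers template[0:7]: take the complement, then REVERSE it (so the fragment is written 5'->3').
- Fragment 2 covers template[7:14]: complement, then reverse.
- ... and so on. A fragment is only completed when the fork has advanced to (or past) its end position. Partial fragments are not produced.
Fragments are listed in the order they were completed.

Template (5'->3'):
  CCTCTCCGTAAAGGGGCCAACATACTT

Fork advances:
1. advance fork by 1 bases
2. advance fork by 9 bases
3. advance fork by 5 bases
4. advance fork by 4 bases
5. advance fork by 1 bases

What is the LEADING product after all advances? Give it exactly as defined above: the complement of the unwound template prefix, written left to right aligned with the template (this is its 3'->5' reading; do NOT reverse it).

Answer: GGAGAGGCATTTCCCCGGTT

Derivation:
Step 1: advance 1 -> fork_pos = 0 + 1 = 1.
Step 2: advance 9 -> fork_pos = 1 + 9 = 10.
Step 3: advance 5 -> fork_pos = 10 + 5 = 15.
Step 4: advance 4 -> fork_pos = 15 + 4 = 19.
Step 5: advance 1 -> fork_pos = 19 + 1 = 20.
Unwound prefix: template[0:20] = CCTCTCCGTAAAGGGGCCAA
Complement it base by base (A<->T, C<->G), keeping left-to-right order:
  [0:5] CCTCT -> GGAGA
  [5:10] CCGTA -> GGCAT
  [10:15] AAGGG -> TTCCC
  [15:20] GCCAA -> CGGTT
Concatenate: GGAGAGGCATTTCCCCGGTT (length 20; written aligned with the template, i.e. 3'->5').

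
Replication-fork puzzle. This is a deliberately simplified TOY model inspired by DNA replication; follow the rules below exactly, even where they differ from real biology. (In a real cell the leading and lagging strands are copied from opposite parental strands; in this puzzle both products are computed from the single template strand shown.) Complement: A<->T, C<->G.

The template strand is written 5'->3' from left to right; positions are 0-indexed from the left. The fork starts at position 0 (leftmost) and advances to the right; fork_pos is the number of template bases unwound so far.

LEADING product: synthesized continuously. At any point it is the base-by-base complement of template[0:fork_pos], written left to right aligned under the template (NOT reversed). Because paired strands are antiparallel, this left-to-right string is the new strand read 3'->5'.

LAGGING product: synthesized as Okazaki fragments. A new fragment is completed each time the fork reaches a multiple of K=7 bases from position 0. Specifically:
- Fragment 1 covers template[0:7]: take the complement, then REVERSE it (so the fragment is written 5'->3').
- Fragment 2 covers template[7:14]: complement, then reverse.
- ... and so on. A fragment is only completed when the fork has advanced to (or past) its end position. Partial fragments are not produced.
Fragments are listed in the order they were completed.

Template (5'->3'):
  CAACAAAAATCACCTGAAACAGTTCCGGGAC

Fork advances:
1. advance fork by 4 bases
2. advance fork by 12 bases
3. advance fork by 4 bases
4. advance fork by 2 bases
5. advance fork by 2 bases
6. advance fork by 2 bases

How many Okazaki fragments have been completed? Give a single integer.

Answer: 3

Derivation:
Step 1: advance 4 -> fork_pos = 0 + 4 = 4. Next multiple of 7 is 7 (not reached); still 0 fragment(s).
Step 2: advance 12 -> fork_pos = 4 + 12 = 16. Reached multiple(s) of 7: 7, 14 -> fragments 1-2 completed (2 total).
Step 3: advance 4 -> fork_pos = 16 + 4 = 20. Next multiple of 7 is 21 (not reached); still 2 fragment(s).
Step 4: advance 2 -> fork_pos = 20 + 2 = 22. Reached multiple(s) of 7: 21 -> fragment 3 completed (3 total).
Step 5: advance 2 -> fork_pos = 22 + 2 = 24. Next multiple of 7 is 28 (not reached); still 3 fragment(s).
Step 6: advance 2 -> fork_pos = 24 + 2 = 26. Next multiple of 7 is 28 (not reached); still 3 fragment(s).
Check: final fork_pos = 26; the multiples of 7 that are <= 26 are 7..21 -> 26 // 7 = 3 completed fragment(s).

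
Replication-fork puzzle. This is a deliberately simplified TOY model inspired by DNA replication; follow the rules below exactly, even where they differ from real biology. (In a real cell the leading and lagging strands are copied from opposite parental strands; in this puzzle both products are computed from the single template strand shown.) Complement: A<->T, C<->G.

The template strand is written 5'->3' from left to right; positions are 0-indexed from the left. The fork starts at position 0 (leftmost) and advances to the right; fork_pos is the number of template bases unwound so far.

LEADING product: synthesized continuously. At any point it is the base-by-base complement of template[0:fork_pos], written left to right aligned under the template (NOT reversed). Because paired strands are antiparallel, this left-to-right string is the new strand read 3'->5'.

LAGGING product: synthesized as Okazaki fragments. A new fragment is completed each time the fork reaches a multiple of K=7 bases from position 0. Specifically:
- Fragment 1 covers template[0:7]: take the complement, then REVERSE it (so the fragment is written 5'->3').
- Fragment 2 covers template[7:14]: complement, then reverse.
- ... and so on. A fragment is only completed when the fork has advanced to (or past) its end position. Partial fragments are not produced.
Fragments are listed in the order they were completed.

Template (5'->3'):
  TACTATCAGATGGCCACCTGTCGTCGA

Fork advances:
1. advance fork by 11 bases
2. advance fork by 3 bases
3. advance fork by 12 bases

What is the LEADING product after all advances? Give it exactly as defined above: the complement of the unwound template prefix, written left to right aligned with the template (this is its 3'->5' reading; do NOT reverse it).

Step 1: advance 11 -> fork_pos = 0 + 11 = 11.
Step 2: advance 3 -> fork_pos = 11 + 3 = 14.
Step 3: advance 12 -> fork_pos = 14 + 12 = 26.
Unwound prefix: template[0:26] = TACTATCAGATGGCCACCTGTCGTCG
Complement it base by base (A<->T, C<->G), keeping left-to-right order:
  [0:5] TACTA -> ATGAT
  [5:10] TCAGA -> AGTCT
  [10:15] TGGCC -> ACCGG
  [15:20] ACCTG -> TGGAC
  [20:25] TCGTC -> AGCAG
  [25:26] G -> C
Concatenate: ATGATAGTCTACCGGTGGACAGCAGC (length 26; written aligned with the template, i.e. 3'->5').

Answer: ATGATAGTCTACCGGTGGACAGCAGC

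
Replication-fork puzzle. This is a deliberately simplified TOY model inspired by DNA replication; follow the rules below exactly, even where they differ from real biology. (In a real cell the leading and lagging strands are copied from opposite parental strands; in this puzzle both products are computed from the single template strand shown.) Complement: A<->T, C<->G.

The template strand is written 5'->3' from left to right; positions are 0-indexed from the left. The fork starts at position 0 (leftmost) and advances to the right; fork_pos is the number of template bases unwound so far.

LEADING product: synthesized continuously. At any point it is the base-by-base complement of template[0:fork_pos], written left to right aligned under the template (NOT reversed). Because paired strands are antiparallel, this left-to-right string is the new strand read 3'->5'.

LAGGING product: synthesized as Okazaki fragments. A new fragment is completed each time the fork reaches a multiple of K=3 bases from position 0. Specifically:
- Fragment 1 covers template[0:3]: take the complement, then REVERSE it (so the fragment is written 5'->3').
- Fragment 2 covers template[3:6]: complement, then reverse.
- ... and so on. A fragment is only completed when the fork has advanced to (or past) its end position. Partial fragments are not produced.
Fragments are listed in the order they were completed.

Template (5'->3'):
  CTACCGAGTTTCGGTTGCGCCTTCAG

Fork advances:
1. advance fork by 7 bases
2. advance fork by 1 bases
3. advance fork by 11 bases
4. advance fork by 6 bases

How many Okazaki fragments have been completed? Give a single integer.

Answer: 8

Derivation:
Step 1: advance 7 -> fork_pos = 0 + 7 = 7. Reached multiple(s) of 3: 3, 6 -> fragments 1-2 completed (2 total).
Step 2: advance 1 -> fork_pos = 7 + 1 = 8. Next multiple of 3 is 9 (not reached); still 2 fragment(s).
Step 3: advance 11 -> fork_pos = 8 + 11 = 19. Reached multiple(s) of 3: 9, 12, 15, 18 -> fragments 3-6 completed (6 total).
Step 4: advance 6 -> fork_pos = 19 + 6 = 25. Reached multiple(s) of 3: 21, 24 -> fragments 7-8 completed (8 total).
Check: final fork_pos = 25; the multiples of 3 that are <= 25 are 3..24 -> 25 // 3 = 8 completed fragment(s).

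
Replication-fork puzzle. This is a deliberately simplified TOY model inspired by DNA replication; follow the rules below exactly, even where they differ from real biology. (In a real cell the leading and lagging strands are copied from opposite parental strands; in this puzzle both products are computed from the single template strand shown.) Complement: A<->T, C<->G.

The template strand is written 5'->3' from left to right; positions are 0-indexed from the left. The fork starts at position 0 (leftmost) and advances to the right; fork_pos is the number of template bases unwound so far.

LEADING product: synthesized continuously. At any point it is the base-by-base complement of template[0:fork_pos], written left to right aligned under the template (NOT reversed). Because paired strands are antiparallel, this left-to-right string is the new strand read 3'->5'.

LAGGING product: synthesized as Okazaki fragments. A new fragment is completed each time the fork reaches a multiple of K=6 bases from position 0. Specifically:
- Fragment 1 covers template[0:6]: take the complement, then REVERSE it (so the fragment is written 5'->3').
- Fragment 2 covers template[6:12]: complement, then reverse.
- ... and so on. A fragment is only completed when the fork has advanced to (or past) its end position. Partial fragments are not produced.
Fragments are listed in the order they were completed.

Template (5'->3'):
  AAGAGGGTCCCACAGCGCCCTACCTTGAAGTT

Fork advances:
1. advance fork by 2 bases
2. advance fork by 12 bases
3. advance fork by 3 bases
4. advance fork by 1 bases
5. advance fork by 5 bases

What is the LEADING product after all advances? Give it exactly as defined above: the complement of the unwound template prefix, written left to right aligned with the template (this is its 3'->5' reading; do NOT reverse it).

Answer: TTCTCCCAGGGTGTCGCGGGATG

Derivation:
Step 1: advance 2 -> fork_pos = 0 + 2 = 2.
Step 2: advance 12 -> fork_pos = 2 + 12 = 14.
Step 3: advance 3 -> fork_pos = 14 + 3 = 17.
Step 4: advance 1 -> fork_pos = 17 + 1 = 18.
Step 5: advance 5 -> fork_pos = 18 + 5 = 23.
Unwound prefix: template[0:23] = AAGAGGGTCCCACAGCGCCCTAC
Complement it base by base (A<->T, C<->G), keeping left-to-right order:
  [0:5] AAGAG -> TTCTC
  [5:10] GGTCC -> CCAGG
  [10:15] CACAG -> GTGTC
  [15:20] CGCCC -> GCGGG
  [20:23] TAC -> ATG
Concatenate: TTCTCCCAGGGTGTCGCGGGATG (length 23; written aligned with the template, i.e. 3'->5').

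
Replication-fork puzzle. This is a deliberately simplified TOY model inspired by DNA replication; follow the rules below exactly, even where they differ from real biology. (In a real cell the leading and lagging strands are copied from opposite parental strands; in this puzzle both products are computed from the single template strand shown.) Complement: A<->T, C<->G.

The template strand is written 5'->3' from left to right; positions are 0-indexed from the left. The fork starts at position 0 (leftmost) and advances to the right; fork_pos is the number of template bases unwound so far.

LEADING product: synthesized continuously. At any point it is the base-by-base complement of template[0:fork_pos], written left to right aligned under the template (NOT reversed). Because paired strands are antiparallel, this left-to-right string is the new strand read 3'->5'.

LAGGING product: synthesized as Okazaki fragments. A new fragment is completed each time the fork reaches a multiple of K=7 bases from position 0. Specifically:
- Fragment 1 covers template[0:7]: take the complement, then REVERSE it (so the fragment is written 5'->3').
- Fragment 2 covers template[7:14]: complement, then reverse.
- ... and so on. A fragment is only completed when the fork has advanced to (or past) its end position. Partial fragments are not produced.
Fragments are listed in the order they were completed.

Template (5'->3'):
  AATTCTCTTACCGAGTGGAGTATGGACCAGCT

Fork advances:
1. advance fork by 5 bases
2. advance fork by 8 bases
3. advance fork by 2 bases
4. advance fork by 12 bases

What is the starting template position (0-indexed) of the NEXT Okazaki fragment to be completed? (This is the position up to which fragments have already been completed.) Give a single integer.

Step 1: advance 5 -> fork_pos = 0 + 5 = 5. Next multiple of 7 is 7 (not reached); still 0 fragment(s).
Step 2: advance 8 -> fork_pos = 5 + 8 = 13. Reached multiple(s) of 7: 7 -> fragment 1 completed (1 total).
Step 3: advance 2 -> fork_pos = 13 + 2 = 15. Reached multiple(s) of 7: 14 -> fragment 2 completed (2 total).
Step 4: advance 12 -> fork_pos = 15 + 12 = 27. Reached multiple(s) of 7: 21 -> fragment 3 completed (3 total).
3 fragment(s) completed, covering template[0:21] (3 x 7 = 21). The next fragment, fragment 4, covers template[21:28], so it starts at position 21.

Answer: 21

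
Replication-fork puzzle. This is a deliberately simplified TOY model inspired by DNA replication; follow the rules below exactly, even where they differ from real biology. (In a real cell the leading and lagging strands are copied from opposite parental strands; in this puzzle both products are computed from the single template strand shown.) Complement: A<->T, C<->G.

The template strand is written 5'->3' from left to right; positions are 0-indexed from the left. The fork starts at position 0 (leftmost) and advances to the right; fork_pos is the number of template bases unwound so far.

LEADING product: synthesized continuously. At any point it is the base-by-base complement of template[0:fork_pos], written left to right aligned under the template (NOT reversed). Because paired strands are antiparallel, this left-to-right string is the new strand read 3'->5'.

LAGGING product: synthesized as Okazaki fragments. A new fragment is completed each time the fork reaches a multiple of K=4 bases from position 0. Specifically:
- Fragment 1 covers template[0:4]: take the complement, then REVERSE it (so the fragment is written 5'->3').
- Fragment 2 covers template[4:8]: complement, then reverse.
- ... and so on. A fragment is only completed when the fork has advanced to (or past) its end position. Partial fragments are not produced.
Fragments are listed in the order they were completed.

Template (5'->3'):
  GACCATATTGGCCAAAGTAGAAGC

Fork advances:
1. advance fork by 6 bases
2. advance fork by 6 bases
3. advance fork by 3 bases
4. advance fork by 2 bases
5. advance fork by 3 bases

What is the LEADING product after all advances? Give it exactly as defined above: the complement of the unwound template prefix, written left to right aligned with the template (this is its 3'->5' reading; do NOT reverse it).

Step 1: advance 6 -> fork_pos = 0 + 6 = 6.
Step 2: advance 6 -> fork_pos = 6 + 6 = 12.
Step 3: advance 3 -> fork_pos = 12 + 3 = 15.
Step 4: advance 2 -> fork_pos = 15 + 2 = 17.
Step 5: advance 3 -> fork_pos = 17 + 3 = 20.
Unwound prefix: template[0:20] = GACCATATTGGCCAAAGTAG
Complement it base by base (A<->T, C<->G), keeping left-to-right order:
  [0:5] GACCA -> CTGGT
  [5:10] TATTG -> ATAAC
  [10:15] GCCAA -> CGGTT
  [15:20] AGTAG -> TCATC
Concatenate: CTGGTATAACCGGTTTCATC (length 20; written aligned with the template, i.e. 3'->5').

Answer: CTGGTATAACCGGTTTCATC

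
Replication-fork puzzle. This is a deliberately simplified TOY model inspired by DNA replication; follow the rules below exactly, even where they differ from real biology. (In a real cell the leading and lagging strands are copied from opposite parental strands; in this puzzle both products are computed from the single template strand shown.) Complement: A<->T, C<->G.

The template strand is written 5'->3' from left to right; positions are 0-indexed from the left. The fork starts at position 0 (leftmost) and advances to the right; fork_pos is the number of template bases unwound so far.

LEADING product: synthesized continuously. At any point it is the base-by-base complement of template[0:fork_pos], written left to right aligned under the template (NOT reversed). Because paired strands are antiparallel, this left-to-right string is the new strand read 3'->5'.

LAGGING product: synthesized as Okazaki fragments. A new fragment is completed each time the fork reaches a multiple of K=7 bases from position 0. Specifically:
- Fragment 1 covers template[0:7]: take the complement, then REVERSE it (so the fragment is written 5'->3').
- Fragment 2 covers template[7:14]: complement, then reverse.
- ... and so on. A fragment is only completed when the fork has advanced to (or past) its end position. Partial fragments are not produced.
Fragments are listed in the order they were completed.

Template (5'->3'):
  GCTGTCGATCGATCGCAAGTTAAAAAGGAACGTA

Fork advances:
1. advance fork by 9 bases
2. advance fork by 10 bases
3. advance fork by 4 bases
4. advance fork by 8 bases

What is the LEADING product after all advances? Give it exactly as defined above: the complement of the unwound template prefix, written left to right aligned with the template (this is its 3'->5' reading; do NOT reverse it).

Answer: CGACAGCTAGCTAGCGTTCAATTTTTCCTTG

Derivation:
Step 1: advance 9 -> fork_pos = 0 + 9 = 9.
Step 2: advance 10 -> fork_pos = 9 + 10 = 19.
Step 3: advance 4 -> fork_pos = 19 + 4 = 23.
Step 4: advance 8 -> fork_pos = 23 + 8 = 31.
Unwound prefix: template[0:31] = GCTGTCGATCGATCGCAAGTTAAAAAGGAAC
Complement it base by base (A<->T, C<->G), keeping left-to-right order:
  [0:5] GCTGT -> CGACA
  [5:10] CGATC -> GCTAG
  [10:15] GATCG -> CTAGC
  [15:20] CAAGT -> GTTCA
  [20:25] TAAAA -> ATTTT
  [25:30] AGGAA -> TCCTT
  [30:31] C -> G
Concatenate: CGACAGCTAGCTAGCGTTCAATTTTTCCTTG (length 31; written aligned with the template, i.e. 3'->5').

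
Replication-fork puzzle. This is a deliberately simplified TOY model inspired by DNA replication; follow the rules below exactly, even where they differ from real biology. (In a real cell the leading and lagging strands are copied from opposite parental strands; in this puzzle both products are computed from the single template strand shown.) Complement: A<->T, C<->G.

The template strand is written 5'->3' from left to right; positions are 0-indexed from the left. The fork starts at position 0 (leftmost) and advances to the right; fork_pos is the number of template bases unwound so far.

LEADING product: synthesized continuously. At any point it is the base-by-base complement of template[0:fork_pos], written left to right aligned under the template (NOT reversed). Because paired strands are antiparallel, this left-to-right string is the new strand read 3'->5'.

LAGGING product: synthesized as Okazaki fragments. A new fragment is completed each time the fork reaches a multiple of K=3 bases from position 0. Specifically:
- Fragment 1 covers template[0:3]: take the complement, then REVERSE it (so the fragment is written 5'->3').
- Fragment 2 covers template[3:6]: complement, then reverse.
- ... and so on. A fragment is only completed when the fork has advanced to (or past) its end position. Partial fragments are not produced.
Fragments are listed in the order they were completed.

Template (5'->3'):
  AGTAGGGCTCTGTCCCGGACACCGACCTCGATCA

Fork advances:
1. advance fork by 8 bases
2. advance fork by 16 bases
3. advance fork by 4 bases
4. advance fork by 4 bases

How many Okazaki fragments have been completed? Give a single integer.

Step 1: advance 8 -> fork_pos = 0 + 8 = 8. Reached multiple(s) of 3: 3, 6 -> fragments 1-2 completed (2 total).
Step 2: advance 16 -> fork_pos = 8 + 16 = 24. Reached multiple(s) of 3: 9, 12, 15, 18, 21, 24 -> fragments 3-8 completed (8 total).
Step 3: advance 4 -> fork_pos = 24 + 4 = 28. Reached multiple(s) of 3: 27 -> fragment 9 completed (9 total).
Step 4: advance 4 -> fork_pos = 28 + 4 = 32. Reached multiple(s) of 3: 30 -> fragment 10 completed (10 total).
Check: final fork_pos = 32; the multiples of 3 that are <= 32 are 3..30 -> 32 // 3 = 10 completed fragment(s).

Answer: 10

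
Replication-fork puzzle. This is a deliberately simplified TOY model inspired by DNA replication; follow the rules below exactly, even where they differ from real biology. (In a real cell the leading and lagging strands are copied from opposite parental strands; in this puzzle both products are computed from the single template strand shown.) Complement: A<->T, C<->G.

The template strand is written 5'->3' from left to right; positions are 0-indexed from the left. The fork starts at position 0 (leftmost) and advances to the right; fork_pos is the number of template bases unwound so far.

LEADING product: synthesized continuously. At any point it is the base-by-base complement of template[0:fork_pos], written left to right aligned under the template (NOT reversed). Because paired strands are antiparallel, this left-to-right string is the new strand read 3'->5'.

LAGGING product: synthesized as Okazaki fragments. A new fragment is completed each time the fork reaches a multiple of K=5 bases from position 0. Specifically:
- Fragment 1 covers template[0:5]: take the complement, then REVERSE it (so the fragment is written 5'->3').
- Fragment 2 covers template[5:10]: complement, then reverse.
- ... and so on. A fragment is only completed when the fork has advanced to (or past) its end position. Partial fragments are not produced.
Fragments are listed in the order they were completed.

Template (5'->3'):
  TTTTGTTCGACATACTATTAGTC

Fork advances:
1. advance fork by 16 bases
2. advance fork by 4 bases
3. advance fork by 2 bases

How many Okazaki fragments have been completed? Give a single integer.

Answer: 4

Derivation:
Step 1: advance 16 -> fork_pos = 0 + 16 = 16. Reached multiple(s) of 5: 5, 10, 15 -> fragments 1-3 completed (3 total).
Step 2: advance 4 -> fork_pos = 16 + 4 = 20. Reached multiple(s) of 5: 20 -> fragment 4 completed (4 total).
Step 3: advance 2 -> fork_pos = 20 + 2 = 22. Next multiple of 5 is 25 (not reached); still 4 fragment(s).
Check: final fork_pos = 22; the multiples of 5 that are <= 22 are 5..20 -> 22 // 5 = 4 completed fragment(s).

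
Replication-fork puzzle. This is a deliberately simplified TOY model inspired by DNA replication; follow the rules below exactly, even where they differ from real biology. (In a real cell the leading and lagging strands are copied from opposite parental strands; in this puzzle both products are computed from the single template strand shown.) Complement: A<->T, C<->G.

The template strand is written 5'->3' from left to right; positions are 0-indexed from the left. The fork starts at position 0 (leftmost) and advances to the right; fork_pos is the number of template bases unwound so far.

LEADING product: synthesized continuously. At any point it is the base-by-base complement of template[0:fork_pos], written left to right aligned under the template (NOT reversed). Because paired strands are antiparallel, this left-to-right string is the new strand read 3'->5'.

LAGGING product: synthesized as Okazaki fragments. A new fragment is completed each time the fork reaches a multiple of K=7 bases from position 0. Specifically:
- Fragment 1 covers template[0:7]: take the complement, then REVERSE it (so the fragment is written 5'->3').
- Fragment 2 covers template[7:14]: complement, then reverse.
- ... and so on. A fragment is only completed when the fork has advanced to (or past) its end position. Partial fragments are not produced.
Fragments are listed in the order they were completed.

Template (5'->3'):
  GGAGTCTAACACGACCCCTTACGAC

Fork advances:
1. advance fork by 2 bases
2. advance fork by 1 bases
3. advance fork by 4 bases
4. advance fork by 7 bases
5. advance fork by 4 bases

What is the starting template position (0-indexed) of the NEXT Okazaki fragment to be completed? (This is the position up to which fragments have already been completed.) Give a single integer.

Step 1: advance 2 -> fork_pos = 0 + 2 = 2. Next multiple of 7 is 7 (not reached); still 0 fragment(s).
Step 2: advance 1 -> fork_pos = 2 + 1 = 3. Next multiple of 7 is 7 (not reached); still 0 fragment(s).
Step 3: advance 4 -> fork_pos = 3 + 4 = 7. Reached multiple(s) of 7: 7 -> fragment 1 completed (1 total).
Step 4: advance 7 -> fork_pos = 7 + 7 = 14. Reached multiple(s) of 7: 14 -> fragment 2 completed (2 total).
Step 5: advance 4 -> fork_pos = 14 + 4 = 18. Next multiple of 7 is 21 (not reached); still 2 fragment(s).
2 fragment(s) completed, covering template[0:14] (2 x 7 = 14). The next fragment, fragment 3, covers template[14:21], so it starts at position 14.

Answer: 14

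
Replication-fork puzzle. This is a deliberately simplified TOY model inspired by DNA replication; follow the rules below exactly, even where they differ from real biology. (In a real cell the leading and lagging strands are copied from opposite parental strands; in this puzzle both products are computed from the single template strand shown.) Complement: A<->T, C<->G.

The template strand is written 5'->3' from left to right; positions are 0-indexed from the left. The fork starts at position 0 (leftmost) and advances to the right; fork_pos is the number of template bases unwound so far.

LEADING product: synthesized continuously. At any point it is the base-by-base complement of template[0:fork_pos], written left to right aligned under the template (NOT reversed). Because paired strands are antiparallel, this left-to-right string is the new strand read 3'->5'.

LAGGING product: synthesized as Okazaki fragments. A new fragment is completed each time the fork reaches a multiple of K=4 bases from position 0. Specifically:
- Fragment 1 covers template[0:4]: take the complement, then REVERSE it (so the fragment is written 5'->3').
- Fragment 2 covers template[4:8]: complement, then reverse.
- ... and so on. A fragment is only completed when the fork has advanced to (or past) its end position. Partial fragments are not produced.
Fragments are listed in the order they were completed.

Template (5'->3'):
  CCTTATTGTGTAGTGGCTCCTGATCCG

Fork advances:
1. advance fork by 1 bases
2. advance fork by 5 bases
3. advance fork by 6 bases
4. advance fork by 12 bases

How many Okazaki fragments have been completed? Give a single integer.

Step 1: advance 1 -> fork_pos = 0 + 1 = 1. Next multiple of 4 is 4 (not reached); still 0 fragment(s).
Step 2: advance 5 -> fork_pos = 1 + 5 = 6. Reached multiple(s) of 4: 4 -> fragment 1 completed (1 total).
Step 3: advance 6 -> fork_pos = 6 + 6 = 12. Reached multiple(s) of 4: 8, 12 -> fragments 2-3 completed (3 total).
Step 4: advance 12 -> fork_pos = 12 + 12 = 24. Reached multiple(s) of 4: 16, 20, 24 -> fragments 4-6 completed (6 total).
Check: final fork_pos = 24; the multiples of 4 that are <= 24 are 4..24 -> 24 // 4 = 6 completed fragment(s).

Answer: 6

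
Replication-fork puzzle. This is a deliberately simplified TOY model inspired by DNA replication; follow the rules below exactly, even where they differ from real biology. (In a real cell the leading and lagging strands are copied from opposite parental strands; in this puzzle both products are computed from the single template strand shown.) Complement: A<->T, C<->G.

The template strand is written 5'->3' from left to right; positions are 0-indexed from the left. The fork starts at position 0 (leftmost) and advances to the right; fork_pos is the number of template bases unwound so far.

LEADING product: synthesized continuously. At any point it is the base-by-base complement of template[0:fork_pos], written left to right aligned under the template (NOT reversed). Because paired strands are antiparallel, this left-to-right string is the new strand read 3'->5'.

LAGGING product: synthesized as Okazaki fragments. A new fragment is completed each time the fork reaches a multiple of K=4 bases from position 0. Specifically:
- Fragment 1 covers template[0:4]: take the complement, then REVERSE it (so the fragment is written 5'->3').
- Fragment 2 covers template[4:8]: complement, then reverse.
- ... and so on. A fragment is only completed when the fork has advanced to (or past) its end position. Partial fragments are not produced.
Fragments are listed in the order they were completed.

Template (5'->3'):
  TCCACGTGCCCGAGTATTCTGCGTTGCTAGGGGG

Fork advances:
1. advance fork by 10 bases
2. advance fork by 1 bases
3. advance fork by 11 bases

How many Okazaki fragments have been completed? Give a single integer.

Answer: 5

Derivation:
Step 1: advance 10 -> fork_pos = 0 + 10 = 10. Reached multiple(s) of 4: 4, 8 -> fragments 1-2 completed (2 total).
Step 2: advance 1 -> fork_pos = 10 + 1 = 11. Next multiple of 4 is 12 (not reached); still 2 fragment(s).
Step 3: advance 11 -> fork_pos = 11 + 11 = 22. Reached multiple(s) of 4: 12, 16, 20 -> fragments 3-5 completed (5 total).
Check: final fork_pos = 22; the multiples of 4 that are <= 22 are 4..20 -> 22 // 4 = 5 completed fragment(s).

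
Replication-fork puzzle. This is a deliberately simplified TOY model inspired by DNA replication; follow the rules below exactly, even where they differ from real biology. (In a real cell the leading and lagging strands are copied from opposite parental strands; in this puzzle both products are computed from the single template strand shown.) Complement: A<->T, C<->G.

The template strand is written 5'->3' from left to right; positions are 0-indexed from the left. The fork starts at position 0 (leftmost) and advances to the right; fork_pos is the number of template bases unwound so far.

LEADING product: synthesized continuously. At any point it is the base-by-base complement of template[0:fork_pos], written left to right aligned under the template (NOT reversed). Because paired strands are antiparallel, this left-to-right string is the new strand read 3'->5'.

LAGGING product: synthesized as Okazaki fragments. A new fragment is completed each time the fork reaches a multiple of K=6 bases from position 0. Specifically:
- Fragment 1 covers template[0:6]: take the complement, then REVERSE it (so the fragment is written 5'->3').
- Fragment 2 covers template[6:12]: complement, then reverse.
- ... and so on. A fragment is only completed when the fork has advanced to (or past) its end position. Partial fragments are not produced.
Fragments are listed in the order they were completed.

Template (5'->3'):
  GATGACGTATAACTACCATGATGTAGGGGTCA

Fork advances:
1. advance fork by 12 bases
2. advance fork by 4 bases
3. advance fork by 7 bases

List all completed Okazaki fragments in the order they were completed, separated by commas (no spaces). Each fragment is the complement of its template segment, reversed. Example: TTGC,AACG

Answer: GTCATC,TTATAC,TGGTAG

Derivation:
Step 1: advance 12 -> fork_pos = 0 + 12 = 12. Reached multiple(s) of 6: 6, 12 -> fragments 1-2 completed (2 total).
Step 2: advance 4 -> fork_pos = 12 + 4 = 16. Next multiple of 6 is 18 (not reached); still 2 fragment(s).
Step 3: advance 7 -> fork_pos = 16 + 7 = 23. Reached multiple(s) of 6: 18 -> fragment 3 completed (3 total).
Final fork_pos = 23, so 3 fragment(s) are complete. Build each: template segment -> complement -> reverse.
Fragment 1: template[0:6] = GATGAC -> complement CTACTG -> reversed GTCATC
Fragment 2: template[6:12] = GTATAA -> complement CATATT -> reversed TTATAC
Fragment 3: template[12:18] = CTACCA -> complement GATGGT -> reversed TGGTAG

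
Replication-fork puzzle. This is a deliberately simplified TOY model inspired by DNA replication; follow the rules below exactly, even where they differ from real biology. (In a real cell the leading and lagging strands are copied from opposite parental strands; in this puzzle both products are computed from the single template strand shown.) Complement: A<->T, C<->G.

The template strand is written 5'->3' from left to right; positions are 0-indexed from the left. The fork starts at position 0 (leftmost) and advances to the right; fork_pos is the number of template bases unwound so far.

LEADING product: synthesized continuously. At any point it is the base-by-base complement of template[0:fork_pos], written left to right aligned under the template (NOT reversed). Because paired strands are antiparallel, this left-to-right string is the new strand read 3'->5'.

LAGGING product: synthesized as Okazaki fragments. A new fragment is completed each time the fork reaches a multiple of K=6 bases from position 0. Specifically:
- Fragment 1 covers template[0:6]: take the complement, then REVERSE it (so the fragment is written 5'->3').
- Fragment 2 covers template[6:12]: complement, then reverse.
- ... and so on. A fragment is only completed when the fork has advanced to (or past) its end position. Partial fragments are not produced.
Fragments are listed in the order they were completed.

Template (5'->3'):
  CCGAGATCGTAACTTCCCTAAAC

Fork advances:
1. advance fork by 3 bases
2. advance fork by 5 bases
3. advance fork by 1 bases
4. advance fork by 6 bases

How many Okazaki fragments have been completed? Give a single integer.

Answer: 2

Derivation:
Step 1: advance 3 -> fork_pos = 0 + 3 = 3. Next multiple of 6 is 6 (not reached); still 0 fragment(s).
Step 2: advance 5 -> fork_pos = 3 + 5 = 8. Reached multiple(s) of 6: 6 -> fragment 1 completed (1 total).
Step 3: advance 1 -> fork_pos = 8 + 1 = 9. Next multiple of 6 is 12 (not reached); still 1 fragment(s).
Step 4: advance 6 -> fork_pos = 9 + 6 = 15. Reached multiple(s) of 6: 12 -> fragment 2 completed (2 total).
Check: final fork_pos = 15; the multiples of 6 that are <= 15 are 6..12 -> 15 // 6 = 2 completed fragment(s).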